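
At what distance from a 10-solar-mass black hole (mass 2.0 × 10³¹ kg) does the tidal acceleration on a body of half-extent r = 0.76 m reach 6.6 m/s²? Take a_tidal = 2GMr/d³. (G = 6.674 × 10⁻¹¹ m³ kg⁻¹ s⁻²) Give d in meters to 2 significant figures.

2GMr/d³ = a_tidal  ⇒  d = (2GMr / a_tidal)^(1/3)
d = (2 × 6.674×10⁻¹¹ × (2.0 × 10³¹) × (0.76) / (6.6))^(1/3)
  = 6.7 × 10⁶ m

6.7 × 10⁶ m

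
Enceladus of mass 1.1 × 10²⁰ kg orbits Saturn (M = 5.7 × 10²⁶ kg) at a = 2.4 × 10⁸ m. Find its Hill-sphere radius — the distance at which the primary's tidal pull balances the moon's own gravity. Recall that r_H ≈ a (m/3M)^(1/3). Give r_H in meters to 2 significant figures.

9.6 × 10⁵ m

r_H ≈ a (m/3M)^(1/3)
    = (2.4 × 10⁸) × (1.1 × 10²⁰ / (3 × 5.7 × 10²⁶))^(1/3)
    = 9.6 × 10⁵ m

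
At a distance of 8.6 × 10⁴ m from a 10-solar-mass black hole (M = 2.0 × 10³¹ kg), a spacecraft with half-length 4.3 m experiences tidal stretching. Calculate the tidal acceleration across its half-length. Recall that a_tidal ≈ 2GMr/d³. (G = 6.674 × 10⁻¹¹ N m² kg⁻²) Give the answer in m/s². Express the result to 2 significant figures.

Since r ≪ d, expand the inverse-square field across one radius to get the leading 2GMr/d³ term.
Δa = 2GMr/d³
   = 2 × (6.674 × 10⁻¹¹) × (2.0 × 10³¹) × (4.3) / (8.6 × 10⁴)³
   = 1.8 × 10⁷ m/s²

1.8 × 10⁷ m/s²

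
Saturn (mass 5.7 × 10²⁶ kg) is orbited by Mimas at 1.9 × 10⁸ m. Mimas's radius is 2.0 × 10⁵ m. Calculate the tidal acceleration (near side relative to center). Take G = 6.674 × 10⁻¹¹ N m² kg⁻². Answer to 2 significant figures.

2.2 × 10⁻³ m/s²

Δg = 2GMr/d³
   = 2 × (6.674 × 10⁻¹¹) × (5.7 × 10²⁶) × (2.0 × 10⁵) / (1.9 × 10⁸)³
   = 2.2 × 10⁻³ m/s²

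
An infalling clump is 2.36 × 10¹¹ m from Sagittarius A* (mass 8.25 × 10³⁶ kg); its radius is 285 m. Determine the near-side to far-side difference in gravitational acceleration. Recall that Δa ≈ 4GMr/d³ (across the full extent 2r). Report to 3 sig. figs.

4.78 × 10⁻⁵ m/s²

Δg = 4GMr/d³
   = 4 × (6.674 × 10⁻¹¹) × (8.25 × 10³⁶) × (285) / (2.36 × 10¹¹)³
   = 4.78 × 10⁻⁵ m/s²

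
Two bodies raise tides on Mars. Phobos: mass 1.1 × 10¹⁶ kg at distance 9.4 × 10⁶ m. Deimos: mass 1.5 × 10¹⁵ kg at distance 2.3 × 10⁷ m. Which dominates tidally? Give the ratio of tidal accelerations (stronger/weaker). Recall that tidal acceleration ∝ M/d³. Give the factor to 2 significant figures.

Phobos, by a factor of ≈ 110

Tidal stretch scales as M/d³; compute that for each body.
Phobos: (1.1 × 10¹⁶) / (9.4 × 10⁶)³ = 1.324 × 10⁻⁵
Deimos: (1.5 × 10¹⁵) / (2.3 × 10⁷)³ = 1.233 × 10⁻⁷
Ratio (larger/smaller) = 110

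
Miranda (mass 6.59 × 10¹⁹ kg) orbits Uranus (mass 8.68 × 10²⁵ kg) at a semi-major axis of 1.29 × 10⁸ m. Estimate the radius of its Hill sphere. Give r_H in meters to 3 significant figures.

8.16 × 10⁵ m

r_H ≈ a (m/3M)^(1/3)
    = (1.29 × 10⁸) × (6.59 × 10¹⁹ / (3 × 8.68 × 10²⁵))^(1/3)
    = 8.16 × 10⁵ m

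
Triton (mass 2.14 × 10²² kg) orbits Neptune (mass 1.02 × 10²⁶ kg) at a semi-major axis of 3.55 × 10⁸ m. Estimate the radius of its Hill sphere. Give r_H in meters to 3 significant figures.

1.46 × 10⁷ m

r_H ≈ a (m/3M)^(1/3)
    = (3.55 × 10⁸) × (2.14 × 10²² / (3 × 1.02 × 10²⁶))^(1/3)
    = 1.46 × 10⁷ m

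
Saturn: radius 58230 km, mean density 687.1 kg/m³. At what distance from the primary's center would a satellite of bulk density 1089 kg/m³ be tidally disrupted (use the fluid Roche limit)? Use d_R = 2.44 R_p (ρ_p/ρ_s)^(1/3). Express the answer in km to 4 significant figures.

d_R = 2.44 × 58230 km × (687.1/1089)^(1/3)
    = 1.219 × 10⁵ km

1.219 × 10⁵ km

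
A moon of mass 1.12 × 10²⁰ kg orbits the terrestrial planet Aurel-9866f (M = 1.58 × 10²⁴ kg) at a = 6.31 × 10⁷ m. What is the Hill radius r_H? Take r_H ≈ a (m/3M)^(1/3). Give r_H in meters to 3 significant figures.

1.81 × 10⁶ m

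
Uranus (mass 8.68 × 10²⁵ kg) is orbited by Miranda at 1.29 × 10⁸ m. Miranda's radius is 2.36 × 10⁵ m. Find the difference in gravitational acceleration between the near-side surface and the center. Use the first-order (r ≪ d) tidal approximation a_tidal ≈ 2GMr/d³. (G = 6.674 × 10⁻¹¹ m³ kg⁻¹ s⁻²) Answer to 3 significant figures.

Δg = 2GMr/d³
   = 2 × (6.674 × 10⁻¹¹) × (8.68 × 10²⁵) × (2.36 × 10⁵) / (1.29 × 10⁸)³
   = 1.27 × 10⁻³ m/s²

1.27 × 10⁻³ m/s²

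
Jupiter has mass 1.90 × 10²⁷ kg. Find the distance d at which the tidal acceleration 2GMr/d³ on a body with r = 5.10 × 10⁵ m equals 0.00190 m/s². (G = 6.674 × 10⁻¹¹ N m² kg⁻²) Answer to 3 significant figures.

4.08 × 10⁸ m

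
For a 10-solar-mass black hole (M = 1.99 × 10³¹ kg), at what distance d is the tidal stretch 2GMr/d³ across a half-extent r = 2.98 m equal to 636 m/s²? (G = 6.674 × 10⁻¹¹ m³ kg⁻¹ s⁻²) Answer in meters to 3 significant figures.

2.32 × 10⁶ m

2GMr/d³ = a_tidal  ⇒  d = (2GMr / a_tidal)^(1/3)
d = (2 × 6.674×10⁻¹¹ × (1.99 × 10³¹) × (2.98) / (636))^(1/3)
  = 2.32 × 10⁶ m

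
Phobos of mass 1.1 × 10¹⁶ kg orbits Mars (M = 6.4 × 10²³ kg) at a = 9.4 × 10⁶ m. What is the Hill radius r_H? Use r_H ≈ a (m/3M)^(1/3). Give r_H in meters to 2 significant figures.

r_H ≈ a (m/3M)^(1/3)
    = (9.4 × 10⁶) × (1.1 × 10¹⁶ / (3 × 6.4 × 10²³))^(1/3)
    = 1.7 × 10⁴ m

1.7 × 10⁴ m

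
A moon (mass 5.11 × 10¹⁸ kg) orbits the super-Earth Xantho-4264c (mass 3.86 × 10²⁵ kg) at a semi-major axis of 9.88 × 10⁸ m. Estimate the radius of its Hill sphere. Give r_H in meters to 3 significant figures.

3.49 × 10⁶ m

r_H ≈ a (m/3M)^(1/3)
    = (9.88 × 10⁸) × (5.11 × 10¹⁸ / (3 × 3.86 × 10²⁵))^(1/3)
    = 3.49 × 10⁶ m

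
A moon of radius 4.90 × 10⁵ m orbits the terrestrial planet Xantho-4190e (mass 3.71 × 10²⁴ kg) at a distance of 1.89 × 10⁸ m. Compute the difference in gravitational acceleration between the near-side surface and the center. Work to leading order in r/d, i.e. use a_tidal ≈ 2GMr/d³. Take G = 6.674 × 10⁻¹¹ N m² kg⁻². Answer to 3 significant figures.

a_tidal = 2GMr/d³
        = 2 × (6.674 × 10⁻¹¹) × (3.71 × 10²⁴) × (4.90 × 10⁵) / (1.89 × 10⁸)³
        = 3.59 × 10⁻⁵ m/s²

3.59 × 10⁻⁵ m/s²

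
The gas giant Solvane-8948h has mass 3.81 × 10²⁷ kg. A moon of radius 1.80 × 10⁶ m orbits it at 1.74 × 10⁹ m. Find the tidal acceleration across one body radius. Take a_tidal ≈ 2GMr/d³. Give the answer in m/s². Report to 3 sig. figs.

1.74 × 10⁻⁴ m/s²

Since r ≪ d, expand the inverse-square field across one radius to get the leading 2GMr/d³ term.
a_tidal = 2GMr/d³
        = 2 × (6.674 × 10⁻¹¹) × (3.81 × 10²⁷) × (1.80 × 10⁶) / (1.74 × 10⁹)³
        = 1.74 × 10⁻⁴ m/s²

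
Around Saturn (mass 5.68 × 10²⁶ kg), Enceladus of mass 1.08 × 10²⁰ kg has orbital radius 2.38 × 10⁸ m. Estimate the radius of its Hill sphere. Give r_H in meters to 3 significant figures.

r_H ≈ a (m/3M)^(1/3)
    = (2.38 × 10⁸) × (1.08 × 10²⁰ / (3 × 5.68 × 10²⁶))^(1/3)
    = 9.49 × 10⁵ m

9.49 × 10⁵ m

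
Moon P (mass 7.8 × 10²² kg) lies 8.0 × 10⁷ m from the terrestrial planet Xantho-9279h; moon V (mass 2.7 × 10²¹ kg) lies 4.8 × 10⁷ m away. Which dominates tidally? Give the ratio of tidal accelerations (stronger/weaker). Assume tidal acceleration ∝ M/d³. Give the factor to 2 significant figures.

Tidal stretch scales as M/d³; compute that for each body.
Moon P: (7.8 × 10²²) / (8.0 × 10⁷)³ = 1.523 × 10⁻¹
Moon V: (2.7 × 10²¹) / (4.8 × 10⁷)³ = 2.441 × 10⁻²
Ratio (larger/smaller) = 6.2

Moon P, by a factor of ≈ 6.2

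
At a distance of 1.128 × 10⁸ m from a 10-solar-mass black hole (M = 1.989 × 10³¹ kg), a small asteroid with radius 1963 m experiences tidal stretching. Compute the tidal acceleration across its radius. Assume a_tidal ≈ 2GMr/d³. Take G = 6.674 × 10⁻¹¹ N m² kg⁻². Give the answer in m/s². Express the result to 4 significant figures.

Δg = 2GMr/d³
   = 2 × (6.674 × 10⁻¹¹) × (1.989 × 10³¹) × (1963) / (1.128 × 10⁸)³
   = 3.631 m/s²

3.631 m/s²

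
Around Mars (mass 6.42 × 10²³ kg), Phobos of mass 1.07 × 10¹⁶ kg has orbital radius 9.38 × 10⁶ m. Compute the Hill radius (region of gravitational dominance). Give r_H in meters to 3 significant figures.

r_H ≈ a (m/3M)^(1/3)
    = (9.38 × 10⁶) × (1.07 × 10¹⁶ / (3 × 6.42 × 10²³))^(1/3)
    = 1.66 × 10⁴ m

1.66 × 10⁴ m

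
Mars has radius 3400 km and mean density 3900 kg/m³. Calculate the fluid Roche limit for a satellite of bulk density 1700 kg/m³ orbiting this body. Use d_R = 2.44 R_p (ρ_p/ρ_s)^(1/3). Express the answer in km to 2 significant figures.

d_R = 2.44 × 3400 km × (3900/1700)^(1/3)
    = 11000 km

11000 km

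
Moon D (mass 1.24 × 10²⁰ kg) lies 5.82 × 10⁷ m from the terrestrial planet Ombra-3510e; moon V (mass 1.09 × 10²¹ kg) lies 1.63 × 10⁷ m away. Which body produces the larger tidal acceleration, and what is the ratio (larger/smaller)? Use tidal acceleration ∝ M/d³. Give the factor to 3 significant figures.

Moon V, by a factor of ≈ 400

The tide-raising term goes as M/d³ (the gradient of a 1/d² field).
Moon D: (1.24 × 10²⁰) / (5.82 × 10⁷)³ = 6.290 × 10⁻⁴
Moon V: (1.09 × 10²¹) / (1.63 × 10⁷)³ = 2.517 × 10⁻¹
Ratio (larger/smaller) = 400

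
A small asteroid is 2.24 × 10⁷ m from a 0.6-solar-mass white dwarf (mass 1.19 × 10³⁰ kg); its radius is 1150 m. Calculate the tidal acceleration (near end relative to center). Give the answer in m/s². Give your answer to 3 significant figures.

Δa = 2GMr/d³
   = 2 × (6.674 × 10⁻¹¹) × (1.19 × 10³⁰) × (1150) / (2.24 × 10⁷)³
   = 1.63 × 10¹ m/s²

1.63 × 10¹ m/s²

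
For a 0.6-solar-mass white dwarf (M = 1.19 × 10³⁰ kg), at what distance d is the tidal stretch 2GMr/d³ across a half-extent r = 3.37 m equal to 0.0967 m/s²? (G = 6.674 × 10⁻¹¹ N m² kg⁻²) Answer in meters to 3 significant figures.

2GMr/d³ = a_tidal  ⇒  d = (2GMr / a_tidal)^(1/3)
d = (2 × 6.674×10⁻¹¹ × (1.19 × 10³⁰) × (3.37) / (0.0967))^(1/3)
  = 1.77 × 10⁷ m

1.77 × 10⁷ m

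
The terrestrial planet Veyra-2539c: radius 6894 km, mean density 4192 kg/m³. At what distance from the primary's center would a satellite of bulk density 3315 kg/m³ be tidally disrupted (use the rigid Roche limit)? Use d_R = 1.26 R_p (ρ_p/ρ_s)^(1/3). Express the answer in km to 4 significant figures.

d_R = 1.26 × 6894 km × (4192/3315)^(1/3)
    = 9393 km

9393 km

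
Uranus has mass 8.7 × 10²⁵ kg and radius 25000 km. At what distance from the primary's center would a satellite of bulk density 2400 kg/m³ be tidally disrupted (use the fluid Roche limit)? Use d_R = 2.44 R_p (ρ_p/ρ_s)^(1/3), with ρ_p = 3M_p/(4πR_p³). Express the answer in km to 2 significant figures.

ρ_p = 3M_p/(4πR_p³) = 3 × (8.7 × 10²⁵) / (4π × (2.5 × 10⁷ m)³) = 1300 kg/m³
d_R = 2.44 × 25000 km × (1300/2400)^(1/3)
    = 50000 km

50000 km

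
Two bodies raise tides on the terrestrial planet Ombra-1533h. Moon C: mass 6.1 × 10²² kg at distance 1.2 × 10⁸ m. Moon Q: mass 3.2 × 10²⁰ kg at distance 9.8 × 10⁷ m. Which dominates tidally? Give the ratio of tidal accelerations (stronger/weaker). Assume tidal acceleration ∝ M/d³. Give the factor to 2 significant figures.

Moon C, by a factor of ≈ 100

Compare M/d³ for the two perturbers:
Moon C: (6.1 × 10²²) / (1.2 × 10⁸)³ = 3.530 × 10⁻²
Moon Q: (3.2 × 10²⁰) / (9.8 × 10⁷)³ = 3.400 × 10⁻⁴
Ratio (larger/smaller) = 100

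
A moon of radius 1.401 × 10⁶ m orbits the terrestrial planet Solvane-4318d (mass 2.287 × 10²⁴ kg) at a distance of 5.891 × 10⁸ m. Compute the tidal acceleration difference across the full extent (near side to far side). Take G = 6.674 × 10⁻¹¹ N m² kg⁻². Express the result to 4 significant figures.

a_tidal = 4GMr/d³
        = 4 × (6.674 × 10⁻¹¹) × (2.287 × 10²⁴) × (1.401 × 10⁶) / (5.891 × 10⁸)³
        = 4.184 × 10⁻⁶ m/s²

4.184 × 10⁻⁶ m/s²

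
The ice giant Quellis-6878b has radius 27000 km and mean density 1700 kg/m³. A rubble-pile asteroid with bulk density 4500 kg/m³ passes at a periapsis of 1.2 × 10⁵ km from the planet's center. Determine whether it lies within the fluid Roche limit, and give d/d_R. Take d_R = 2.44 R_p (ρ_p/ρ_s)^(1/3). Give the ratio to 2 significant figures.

d_R = 2.44 × (27000 km) × (1700/4500)^(1/3) = 47620 km
d/d_R = (1.2 × 10⁵) / (47620) = 2.5
Since d/d_R > 1, the body is outside the Roche limit.

outside; d/d_R ≈ 2.5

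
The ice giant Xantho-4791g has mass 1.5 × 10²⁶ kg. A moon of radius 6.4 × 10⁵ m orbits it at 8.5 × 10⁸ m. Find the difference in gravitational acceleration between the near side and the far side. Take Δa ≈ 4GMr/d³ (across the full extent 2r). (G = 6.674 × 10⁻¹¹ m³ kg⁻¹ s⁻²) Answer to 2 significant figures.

Δa = 4GMr/d³
   = 4 × (6.674 × 10⁻¹¹) × (1.5 × 10²⁶) × (6.4 × 10⁵) / (8.5 × 10⁸)³
   = 4.2 × 10⁻⁵ m/s²

4.2 × 10⁻⁵ m/s²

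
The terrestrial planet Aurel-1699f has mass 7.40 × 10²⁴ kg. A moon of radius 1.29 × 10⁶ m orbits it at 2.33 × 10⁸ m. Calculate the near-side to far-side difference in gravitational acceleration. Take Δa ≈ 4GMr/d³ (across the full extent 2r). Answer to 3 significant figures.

2.01 × 10⁻⁴ m/s²

a_tidal = 4GMr/d³
        = 4 × (6.674 × 10⁻¹¹) × (7.40 × 10²⁴) × (1.29 × 10⁶) / (2.33 × 10⁸)³
        = 2.01 × 10⁻⁴ m/s²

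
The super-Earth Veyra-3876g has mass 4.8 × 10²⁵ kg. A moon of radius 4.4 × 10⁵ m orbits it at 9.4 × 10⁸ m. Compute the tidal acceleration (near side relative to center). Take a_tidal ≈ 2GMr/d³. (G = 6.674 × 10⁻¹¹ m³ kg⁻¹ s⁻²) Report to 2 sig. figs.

3.4 × 10⁻⁶ m/s²

Differencing GM/(d−r)² and GM/d² to first order in r/d gives 2GMr/d³.
Δg = 2GMr/d³
   = 2 × (6.674 × 10⁻¹¹) × (4.8 × 10²⁵) × (4.4 × 10⁵) / (9.4 × 10⁸)³
   = 3.4 × 10⁻⁶ m/s²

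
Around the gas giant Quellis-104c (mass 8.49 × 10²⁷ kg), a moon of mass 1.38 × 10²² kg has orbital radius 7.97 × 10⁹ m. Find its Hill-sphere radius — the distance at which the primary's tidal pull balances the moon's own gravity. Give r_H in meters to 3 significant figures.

6.50 × 10⁷ m

r_H ≈ a (m/3M)^(1/3)
    = (7.97 × 10⁹) × (1.38 × 10²² / (3 × 8.49 × 10²⁷))^(1/3)
    = 6.50 × 10⁷ m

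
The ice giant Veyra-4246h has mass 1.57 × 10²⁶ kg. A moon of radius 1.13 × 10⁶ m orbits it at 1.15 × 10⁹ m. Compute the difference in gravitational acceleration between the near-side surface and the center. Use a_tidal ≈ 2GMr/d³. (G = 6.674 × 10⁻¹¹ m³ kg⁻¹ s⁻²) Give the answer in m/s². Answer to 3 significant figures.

Since r ≪ d, expand the inverse-square field across one radius to get the leading 2GMr/d³ term.
a_tidal = 2GMr/d³
        = 2 × (6.674 × 10⁻¹¹) × (1.57 × 10²⁶) × (1.13 × 10⁶) / (1.15 × 10⁹)³
        = 1.56 × 10⁻⁵ m/s²

1.56 × 10⁻⁵ m/s²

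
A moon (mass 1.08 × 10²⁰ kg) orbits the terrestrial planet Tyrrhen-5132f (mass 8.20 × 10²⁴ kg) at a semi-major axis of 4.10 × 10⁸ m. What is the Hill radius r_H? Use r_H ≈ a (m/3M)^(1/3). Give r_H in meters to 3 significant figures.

r_H ≈ a (m/3M)^(1/3)
    = (4.10 × 10⁸) × (1.08 × 10²⁰ / (3 × 8.20 × 10²⁴))^(1/3)
    = 6.71 × 10⁶ m

6.71 × 10⁶ m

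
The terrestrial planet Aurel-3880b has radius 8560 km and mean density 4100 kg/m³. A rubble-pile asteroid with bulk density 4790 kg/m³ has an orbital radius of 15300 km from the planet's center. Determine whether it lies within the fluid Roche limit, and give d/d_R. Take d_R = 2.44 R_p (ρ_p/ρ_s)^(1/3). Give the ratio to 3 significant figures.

inside; d/d_R ≈ 0.772

d_R = 2.44 × (8560 km) × (4100/4790)^(1/3) = 19830 km
d/d_R = (15300) / (19830) = 0.772
Since d/d_R < 1, the body is inside the Roche limit.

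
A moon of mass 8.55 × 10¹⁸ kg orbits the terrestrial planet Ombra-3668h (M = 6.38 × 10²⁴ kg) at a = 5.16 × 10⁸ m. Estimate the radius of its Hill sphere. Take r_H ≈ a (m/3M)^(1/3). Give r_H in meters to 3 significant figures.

3.94 × 10⁶ m

r_H ≈ a (m/3M)^(1/3)
    = (5.16 × 10⁸) × (8.55 × 10¹⁸ / (3 × 6.38 × 10²⁴))^(1/3)
    = 3.94 × 10⁶ m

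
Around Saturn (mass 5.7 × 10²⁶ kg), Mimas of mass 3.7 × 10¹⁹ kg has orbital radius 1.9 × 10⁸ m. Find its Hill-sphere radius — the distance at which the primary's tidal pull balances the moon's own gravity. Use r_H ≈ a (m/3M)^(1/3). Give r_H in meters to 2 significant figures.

r_H ≈ a (m/3M)^(1/3)
    = (1.9 × 10⁸) × (3.7 × 10¹⁹ / (3 × 5.7 × 10²⁶))^(1/3)
    = 5.3 × 10⁵ m

5.3 × 10⁵ m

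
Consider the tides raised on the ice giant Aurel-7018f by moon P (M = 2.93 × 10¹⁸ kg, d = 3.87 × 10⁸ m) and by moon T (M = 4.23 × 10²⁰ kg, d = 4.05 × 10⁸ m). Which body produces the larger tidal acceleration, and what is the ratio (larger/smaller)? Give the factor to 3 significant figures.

Tidal stretch scales as M/d³; compute that for each body.
Moon P: (2.93 × 10¹⁸) / (3.87 × 10⁸)³ = 5.055 × 10⁻⁸
Moon T: (4.23 × 10²⁰) / (4.05 × 10⁸)³ = 6.368 × 10⁻⁶
Ratio (larger/smaller) = 126

Moon T, by a factor of ≈ 126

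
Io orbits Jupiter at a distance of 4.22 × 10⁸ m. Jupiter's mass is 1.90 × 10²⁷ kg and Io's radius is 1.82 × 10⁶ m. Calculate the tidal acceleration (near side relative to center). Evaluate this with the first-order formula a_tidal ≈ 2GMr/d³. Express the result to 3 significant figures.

6.14 × 10⁻³ m/s²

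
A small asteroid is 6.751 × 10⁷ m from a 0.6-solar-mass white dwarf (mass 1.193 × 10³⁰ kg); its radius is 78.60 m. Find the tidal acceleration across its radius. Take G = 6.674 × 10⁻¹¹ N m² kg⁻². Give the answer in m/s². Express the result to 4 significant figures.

Differencing GM/(d−r)² and GM/d² to first order in r/d gives 2GMr/d³.
Δa = 2GMr/d³
   = 2 × (6.674 × 10⁻¹¹) × (1.193 × 10³⁰) × (78.60) / (6.751 × 10⁷)³
   = 4.068 × 10⁻² m/s²

4.068 × 10⁻² m/s²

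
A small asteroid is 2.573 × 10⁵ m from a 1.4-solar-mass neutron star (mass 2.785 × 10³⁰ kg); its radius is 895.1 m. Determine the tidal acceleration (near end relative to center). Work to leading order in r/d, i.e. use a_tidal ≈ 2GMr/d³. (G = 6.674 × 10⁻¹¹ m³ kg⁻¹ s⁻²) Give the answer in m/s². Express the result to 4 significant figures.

1.953 × 10⁷ m/s²

Δa = 2GMr/d³
   = 2 × (6.674 × 10⁻¹¹) × (2.785 × 10³⁰) × (895.1) / (2.573 × 10⁵)³
   = 1.953 × 10⁷ m/s²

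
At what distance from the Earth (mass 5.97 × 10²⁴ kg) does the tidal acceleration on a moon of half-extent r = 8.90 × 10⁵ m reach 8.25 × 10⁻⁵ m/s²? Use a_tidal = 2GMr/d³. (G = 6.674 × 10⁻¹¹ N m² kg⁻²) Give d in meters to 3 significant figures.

2GMr/d³ = a_tidal  ⇒  d = (2GMr / a_tidal)^(1/3)
d = (2 × 6.674×10⁻¹¹ × (5.97 × 10²⁴) × (8.90 × 10⁵) / (8.25 × 10⁻⁵))^(1/3)
  = 2.05 × 10⁸ m

2.05 × 10⁸ m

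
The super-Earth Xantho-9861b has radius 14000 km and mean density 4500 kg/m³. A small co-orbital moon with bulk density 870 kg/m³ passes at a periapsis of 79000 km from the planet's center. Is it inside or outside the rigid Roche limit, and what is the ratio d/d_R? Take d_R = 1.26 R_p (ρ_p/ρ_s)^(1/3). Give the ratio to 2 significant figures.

outside; d/d_R ≈ 2.6

d_R = 1.26 × (14000 km) × (4500/870)^(1/3) = 30510 km
d/d_R = (79000) / (30510) = 2.6
Since d/d_R > 1, the body is outside the Roche limit.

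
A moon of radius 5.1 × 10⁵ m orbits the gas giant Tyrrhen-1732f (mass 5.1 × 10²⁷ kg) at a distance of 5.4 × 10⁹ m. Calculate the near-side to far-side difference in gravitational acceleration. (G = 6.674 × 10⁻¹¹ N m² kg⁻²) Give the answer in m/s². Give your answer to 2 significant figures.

The field gradient is 2GM/d³; across the full diameter 2r the difference is 4GMr/d³.
a_tidal = 4GMr/d³
        = 4 × (6.674 × 10⁻¹¹) × (5.1 × 10²⁷) × (5.1 × 10⁵) / (5.4 × 10⁹)³
        = 4.4 × 10⁻⁶ m/s²

4.4 × 10⁻⁶ m/s²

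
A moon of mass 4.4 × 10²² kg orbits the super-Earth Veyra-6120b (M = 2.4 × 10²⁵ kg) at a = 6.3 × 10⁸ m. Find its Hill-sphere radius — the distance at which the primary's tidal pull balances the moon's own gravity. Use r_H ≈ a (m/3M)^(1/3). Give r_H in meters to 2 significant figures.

r_H ≈ a (m/3M)^(1/3)
    = (6.3 × 10⁸) × (4.4 × 10²² / (3 × 2.4 × 10²⁵))^(1/3)
    = 5.3 × 10⁷ m

5.3 × 10⁷ m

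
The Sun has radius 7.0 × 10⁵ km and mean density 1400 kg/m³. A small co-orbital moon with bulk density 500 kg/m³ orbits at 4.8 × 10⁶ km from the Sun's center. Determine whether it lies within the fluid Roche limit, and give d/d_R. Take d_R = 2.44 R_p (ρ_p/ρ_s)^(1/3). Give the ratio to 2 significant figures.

outside; d/d_R ≈ 2.0

d_R = 2.44 × (7.0 × 10⁵ km) × (1400/500)^(1/3) = 2.407 × 10⁶ km
d/d_R = (4.8 × 10⁶) / (2.407 × 10⁶) = 2.0
Since d/d_R > 1, the body is outside the Roche limit.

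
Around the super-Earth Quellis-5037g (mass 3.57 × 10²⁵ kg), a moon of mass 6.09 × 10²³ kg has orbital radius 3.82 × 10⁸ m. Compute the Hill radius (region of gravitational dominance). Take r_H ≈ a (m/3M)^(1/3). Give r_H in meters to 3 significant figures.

6.82 × 10⁷ m

r_H ≈ a (m/3M)^(1/3)
    = (3.82 × 10⁸) × (6.09 × 10²³ / (3 × 3.57 × 10²⁵))^(1/3)
    = 6.82 × 10⁷ m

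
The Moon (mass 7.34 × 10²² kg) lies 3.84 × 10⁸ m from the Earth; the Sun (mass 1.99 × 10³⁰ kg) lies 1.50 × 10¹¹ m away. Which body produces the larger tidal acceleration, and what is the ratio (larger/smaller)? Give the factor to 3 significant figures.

Tidal stretch scales as M/d³; compute that for each body.
The Moon: (7.34 × 10²²) / (3.84 × 10⁸)³ = 1.296 × 10⁻³
The Sun: (1.99 × 10³⁰) / (1.50 × 10¹¹)³ = 5.896 × 10⁻⁴
Ratio (larger/smaller) = 2.20

The Moon, by a factor of ≈ 2.20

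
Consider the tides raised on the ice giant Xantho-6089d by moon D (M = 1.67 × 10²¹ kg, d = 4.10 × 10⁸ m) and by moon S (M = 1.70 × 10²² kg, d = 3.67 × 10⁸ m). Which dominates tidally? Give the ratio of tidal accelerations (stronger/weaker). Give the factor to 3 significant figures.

Moon S, by a factor of ≈ 14.2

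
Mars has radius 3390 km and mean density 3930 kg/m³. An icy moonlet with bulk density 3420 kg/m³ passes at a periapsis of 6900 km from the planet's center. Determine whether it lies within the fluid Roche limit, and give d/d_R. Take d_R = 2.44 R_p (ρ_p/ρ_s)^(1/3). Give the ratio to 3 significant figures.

inside; d/d_R ≈ 0.796

d_R = 2.44 × (3390 km) × (3930/3420)^(1/3) = 8664 km
d/d_R = (6900) / (8664) = 0.796
Since d/d_R < 1, the body is inside the Roche limit.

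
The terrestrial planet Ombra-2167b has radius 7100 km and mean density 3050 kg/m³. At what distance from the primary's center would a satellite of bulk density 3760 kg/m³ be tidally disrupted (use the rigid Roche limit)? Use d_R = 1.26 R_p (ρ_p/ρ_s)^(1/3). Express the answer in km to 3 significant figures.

8340 km

d_R = 1.26 × 7100 km × (3050/3760)^(1/3)
    = 8340 km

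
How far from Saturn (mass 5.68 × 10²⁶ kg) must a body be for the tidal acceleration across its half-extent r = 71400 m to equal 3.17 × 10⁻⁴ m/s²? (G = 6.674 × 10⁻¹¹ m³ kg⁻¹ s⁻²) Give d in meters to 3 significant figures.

2.58 × 10⁸ m

2GMr/d³ = a_tidal  ⇒  d = (2GMr / a_tidal)^(1/3)
d = (2 × 6.674×10⁻¹¹ × (5.68 × 10²⁶) × (71400) / (3.17 × 10⁻⁴))^(1/3)
  = 2.58 × 10⁸ m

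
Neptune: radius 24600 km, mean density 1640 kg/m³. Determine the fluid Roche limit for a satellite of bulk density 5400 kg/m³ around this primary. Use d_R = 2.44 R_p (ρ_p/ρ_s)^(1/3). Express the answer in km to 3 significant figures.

d_R = 2.44 × 24600 km × (1640/5400)^(1/3)
    = 40300 km

40300 km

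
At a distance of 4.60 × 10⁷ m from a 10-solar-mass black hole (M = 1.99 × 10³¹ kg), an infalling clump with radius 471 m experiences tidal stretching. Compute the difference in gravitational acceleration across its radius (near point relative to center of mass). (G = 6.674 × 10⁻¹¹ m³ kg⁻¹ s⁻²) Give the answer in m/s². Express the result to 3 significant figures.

Δg = 2GMr/d³
   = 2 × (6.674 × 10⁻¹¹) × (1.99 × 10³¹) × (471) / (4.60 × 10⁷)³
   = 1.29 × 10¹ m/s²

1.29 × 10¹ m/s²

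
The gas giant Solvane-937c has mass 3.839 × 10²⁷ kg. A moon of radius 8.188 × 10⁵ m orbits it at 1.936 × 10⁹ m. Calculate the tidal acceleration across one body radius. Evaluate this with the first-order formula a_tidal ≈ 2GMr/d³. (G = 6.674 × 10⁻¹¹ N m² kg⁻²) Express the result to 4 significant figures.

5.782 × 10⁻⁵ m/s²

a_tidal = 2GMr/d³
        = 2 × (6.674 × 10⁻¹¹) × (3.839 × 10²⁷) × (8.188 × 10⁵) / (1.936 × 10⁹)³
        = 5.782 × 10⁻⁵ m/s²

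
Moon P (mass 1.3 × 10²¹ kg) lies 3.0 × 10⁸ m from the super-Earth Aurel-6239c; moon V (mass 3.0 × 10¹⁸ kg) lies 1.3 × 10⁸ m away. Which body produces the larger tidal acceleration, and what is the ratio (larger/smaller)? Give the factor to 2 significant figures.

Moon P, by a factor of ≈ 35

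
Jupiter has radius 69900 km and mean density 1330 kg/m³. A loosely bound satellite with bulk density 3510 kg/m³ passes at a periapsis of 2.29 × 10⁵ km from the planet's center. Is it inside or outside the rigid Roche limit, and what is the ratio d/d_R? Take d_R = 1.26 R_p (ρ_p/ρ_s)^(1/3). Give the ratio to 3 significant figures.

d_R = 1.26 × (69900 km) × (1330/3510)^(1/3) = 63730 km
d/d_R = (2.29 × 10⁵) / (63730) = 3.59
Since d/d_R > 1, the body is outside the Roche limit.

outside; d/d_R ≈ 3.59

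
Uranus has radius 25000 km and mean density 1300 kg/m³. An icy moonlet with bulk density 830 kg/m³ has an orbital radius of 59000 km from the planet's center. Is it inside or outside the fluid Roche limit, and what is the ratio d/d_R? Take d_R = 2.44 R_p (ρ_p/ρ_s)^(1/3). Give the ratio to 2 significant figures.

inside; d/d_R ≈ 0.83

d_R = 2.44 × (25000 km) × (1300/830)^(1/3) = 70840 km
d/d_R = (59000) / (70840) = 0.83
Since d/d_R < 1, the body is inside the Roche limit.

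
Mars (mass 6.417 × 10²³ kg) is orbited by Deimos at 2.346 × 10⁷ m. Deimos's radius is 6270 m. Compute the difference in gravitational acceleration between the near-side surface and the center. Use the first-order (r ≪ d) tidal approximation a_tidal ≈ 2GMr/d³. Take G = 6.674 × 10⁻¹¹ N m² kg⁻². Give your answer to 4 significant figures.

4.159 × 10⁻⁵ m/s²

The tidal stretch is the gradient of GM/d² times the body's extent r, hence the 1/d³ dependence.
a_tidal = 2GMr/d³
        = 2 × (6.674 × 10⁻¹¹) × (6.417 × 10²³) × (6270) / (2.346 × 10⁷)³
        = 4.159 × 10⁻⁵ m/s²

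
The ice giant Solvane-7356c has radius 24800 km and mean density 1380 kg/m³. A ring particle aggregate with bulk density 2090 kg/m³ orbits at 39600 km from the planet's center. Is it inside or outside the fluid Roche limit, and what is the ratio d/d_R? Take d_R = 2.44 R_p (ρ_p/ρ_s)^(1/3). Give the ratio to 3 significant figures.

d_R = 2.44 × (24800 km) × (1380/2090)^(1/3) = 52690 km
d/d_R = (39600) / (52690) = 0.752
Since d/d_R < 1, the body is inside the Roche limit.

inside; d/d_R ≈ 0.752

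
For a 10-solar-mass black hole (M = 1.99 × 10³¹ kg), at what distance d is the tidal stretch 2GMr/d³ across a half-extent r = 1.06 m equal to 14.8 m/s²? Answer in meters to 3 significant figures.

2GMr/d³ = a_tidal  ⇒  d = (2GMr / a_tidal)^(1/3)
d = (2 × 6.674×10⁻¹¹ × (1.99 × 10³¹) × (1.06) / (14.8))^(1/3)
  = 5.75 × 10⁶ m

5.75 × 10⁶ m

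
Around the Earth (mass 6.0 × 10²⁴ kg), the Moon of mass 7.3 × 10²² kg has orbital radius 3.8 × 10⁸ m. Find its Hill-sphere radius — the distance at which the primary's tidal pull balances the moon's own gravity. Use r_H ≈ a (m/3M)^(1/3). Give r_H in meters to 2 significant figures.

r_H ≈ a (m/3M)^(1/3)
    = (3.8 × 10⁸) × (7.3 × 10²² / (3 × 6.0 × 10²⁴))^(1/3)
    = 6.1 × 10⁷ m

6.1 × 10⁷ m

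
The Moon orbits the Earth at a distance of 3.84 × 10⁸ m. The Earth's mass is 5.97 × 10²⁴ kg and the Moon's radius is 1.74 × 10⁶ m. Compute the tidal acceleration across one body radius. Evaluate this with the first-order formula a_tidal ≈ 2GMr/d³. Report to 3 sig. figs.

Δa = 2GMr/d³
   = 2 × (6.674 × 10⁻¹¹) × (5.97 × 10²⁴) × (1.74 × 10⁶) / (3.84 × 10⁸)³
   = 2.45 × 10⁻⁵ m/s²

2.45 × 10⁻⁵ m/s²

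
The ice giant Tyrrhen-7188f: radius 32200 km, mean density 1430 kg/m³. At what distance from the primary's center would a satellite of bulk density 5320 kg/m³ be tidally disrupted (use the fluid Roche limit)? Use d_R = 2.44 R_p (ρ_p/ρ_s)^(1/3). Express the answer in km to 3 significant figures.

d_R = 2.44 × 32200 km × (1430/5320)^(1/3)
    = 50700 km

50700 km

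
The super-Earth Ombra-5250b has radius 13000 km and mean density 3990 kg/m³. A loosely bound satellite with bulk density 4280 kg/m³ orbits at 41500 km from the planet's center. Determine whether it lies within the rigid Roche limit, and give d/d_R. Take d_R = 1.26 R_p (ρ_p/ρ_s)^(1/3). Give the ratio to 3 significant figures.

outside; d/d_R ≈ 2.59

d_R = 1.26 × (13000 km) × (3990/4280)^(1/3) = 16000 km
d/d_R = (41500) / (16000) = 2.59
Since d/d_R > 1, the body is outside the Roche limit.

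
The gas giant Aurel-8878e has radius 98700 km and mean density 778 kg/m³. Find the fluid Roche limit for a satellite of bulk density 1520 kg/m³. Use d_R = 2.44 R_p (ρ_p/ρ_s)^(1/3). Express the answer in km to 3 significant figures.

1.93 × 10⁵ km

d_R = 2.44 × 98700 km × (778/1520)^(1/3)
    = 1.93 × 10⁵ km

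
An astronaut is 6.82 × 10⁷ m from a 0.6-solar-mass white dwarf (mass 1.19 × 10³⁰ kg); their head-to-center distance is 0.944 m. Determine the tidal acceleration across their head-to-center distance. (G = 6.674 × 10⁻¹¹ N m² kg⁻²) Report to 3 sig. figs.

4.73 × 10⁻⁴ m/s²

Differencing GM/(d−r)² and GM/d² to first order in r/d gives 2GMr/d³.
a_tidal = 2GMr/d³
        = 2 × (6.674 × 10⁻¹¹) × (1.19 × 10³⁰) × (0.944) / (6.82 × 10⁷)³
        = 4.73 × 10⁻⁴ m/s²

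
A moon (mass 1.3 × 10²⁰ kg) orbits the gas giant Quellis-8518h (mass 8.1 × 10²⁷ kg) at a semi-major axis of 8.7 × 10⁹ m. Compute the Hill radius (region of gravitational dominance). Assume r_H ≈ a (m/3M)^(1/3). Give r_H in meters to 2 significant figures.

r_H ≈ a (m/3M)^(1/3)
    = (8.7 × 10⁹) × (1.3 × 10²⁰ / (3 × 8.1 × 10²⁷))^(1/3)
    = 1.5 × 10⁷ m

1.5 × 10⁷ m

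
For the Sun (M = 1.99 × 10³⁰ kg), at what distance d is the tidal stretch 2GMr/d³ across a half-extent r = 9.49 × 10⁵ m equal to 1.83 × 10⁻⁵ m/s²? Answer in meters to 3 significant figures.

2GMr/d³ = a_tidal  ⇒  d = (2GMr / a_tidal)^(1/3)
d = (2 × 6.674×10⁻¹¹ × (1.99 × 10³⁰) × (9.49 × 10⁵) / (1.83 × 10⁻⁵))^(1/3)
  = 2.40 × 10¹⁰ m

2.40 × 10¹⁰ m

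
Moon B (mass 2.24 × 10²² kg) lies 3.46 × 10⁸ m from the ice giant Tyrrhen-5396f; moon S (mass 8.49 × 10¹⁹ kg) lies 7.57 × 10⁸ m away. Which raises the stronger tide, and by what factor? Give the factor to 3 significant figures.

Tidal stretch scales as M/d³; compute that for each body.
Moon B: (2.24 × 10²²) / (3.46 × 10⁸)³ = 5.408 × 10⁻⁴
Moon S: (8.49 × 10¹⁹) / (7.57 × 10⁸)³ = 1.957 × 10⁻⁷
Ratio (larger/smaller) = 2760

Moon B, by a factor of ≈ 2760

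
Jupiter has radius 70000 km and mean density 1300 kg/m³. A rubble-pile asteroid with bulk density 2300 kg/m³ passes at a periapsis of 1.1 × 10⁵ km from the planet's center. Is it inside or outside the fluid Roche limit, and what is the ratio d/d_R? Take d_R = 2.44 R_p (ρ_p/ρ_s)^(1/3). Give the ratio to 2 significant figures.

inside; d/d_R ≈ 0.78

d_R = 2.44 × (70000 km) × (1300/2300)^(1/3) = 1.412 × 10⁵ km
d/d_R = (1.1 × 10⁵) / (1.412 × 10⁵) = 0.78
Since d/d_R < 1, the body is inside the Roche limit.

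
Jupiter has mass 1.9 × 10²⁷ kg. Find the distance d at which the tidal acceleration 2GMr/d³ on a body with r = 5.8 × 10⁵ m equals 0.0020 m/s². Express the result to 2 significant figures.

2GMr/d³ = a_tidal  ⇒  d = (2GMr / a_tidal)^(1/3)
d = (2 × 6.674×10⁻¹¹ × (1.9 × 10²⁷) × (5.8 × 10⁵) / (0.0020))^(1/3)
  = 4.2 × 10⁸ m

4.2 × 10⁸ m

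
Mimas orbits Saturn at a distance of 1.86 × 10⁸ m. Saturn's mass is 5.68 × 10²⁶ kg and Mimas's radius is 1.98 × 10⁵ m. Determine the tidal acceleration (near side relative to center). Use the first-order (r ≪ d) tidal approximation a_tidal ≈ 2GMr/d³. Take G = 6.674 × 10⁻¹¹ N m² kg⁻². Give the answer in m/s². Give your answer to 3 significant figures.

2.33 × 10⁻³ m/s²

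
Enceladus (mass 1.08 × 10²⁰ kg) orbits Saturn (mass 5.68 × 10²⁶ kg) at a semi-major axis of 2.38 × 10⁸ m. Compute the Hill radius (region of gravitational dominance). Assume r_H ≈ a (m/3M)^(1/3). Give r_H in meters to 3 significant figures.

9.49 × 10⁵ m

r_H ≈ a (m/3M)^(1/3)
    = (2.38 × 10⁸) × (1.08 × 10²⁰ / (3 × 5.68 × 10²⁶))^(1/3)
    = 9.49 × 10⁵ m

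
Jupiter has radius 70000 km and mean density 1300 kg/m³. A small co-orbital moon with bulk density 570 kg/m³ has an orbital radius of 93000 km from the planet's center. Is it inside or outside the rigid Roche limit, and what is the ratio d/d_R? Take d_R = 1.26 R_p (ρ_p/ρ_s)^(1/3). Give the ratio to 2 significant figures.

d_R = 1.26 × (70000 km) × (1300/570)^(1/3) = 1.161 × 10⁵ km
d/d_R = (93000) / (1.161 × 10⁵) = 0.80
Since d/d_R < 1, the body is inside the Roche limit.

inside; d/d_R ≈ 0.80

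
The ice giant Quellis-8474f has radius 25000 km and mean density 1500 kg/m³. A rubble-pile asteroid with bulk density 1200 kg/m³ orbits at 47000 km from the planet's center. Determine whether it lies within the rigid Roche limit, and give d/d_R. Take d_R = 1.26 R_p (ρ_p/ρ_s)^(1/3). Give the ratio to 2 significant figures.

d_R = 1.26 × (25000 km) × (1500/1200)^(1/3) = 33930 km
d/d_R = (47000) / (33930) = 1.4
Since d/d_R > 1, the body is outside the Roche limit.

outside; d/d_R ≈ 1.4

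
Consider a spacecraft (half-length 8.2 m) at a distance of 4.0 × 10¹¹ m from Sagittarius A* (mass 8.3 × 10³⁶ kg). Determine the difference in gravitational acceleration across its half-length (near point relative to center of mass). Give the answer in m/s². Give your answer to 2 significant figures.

1.4 × 10⁻⁷ m/s²

a_tidal = 2GMr/d³
        = 2 × (6.674 × 10⁻¹¹) × (8.3 × 10³⁶) × (8.2) / (4.0 × 10¹¹)³
        = 1.4 × 10⁻⁷ m/s²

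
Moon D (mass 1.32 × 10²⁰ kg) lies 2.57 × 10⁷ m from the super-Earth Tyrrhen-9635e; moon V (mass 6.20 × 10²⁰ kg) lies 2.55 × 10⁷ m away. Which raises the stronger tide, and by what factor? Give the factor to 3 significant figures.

Moon V, by a factor of ≈ 4.81

The tide-raising term goes as M/d³ (the gradient of a 1/d² field).
Moon D: (1.32 × 10²⁰) / (2.57 × 10⁷)³ = 7.776 × 10⁻³
Moon V: (6.20 × 10²⁰) / (2.55 × 10⁷)³ = 3.739 × 10⁻²
Ratio (larger/smaller) = 4.81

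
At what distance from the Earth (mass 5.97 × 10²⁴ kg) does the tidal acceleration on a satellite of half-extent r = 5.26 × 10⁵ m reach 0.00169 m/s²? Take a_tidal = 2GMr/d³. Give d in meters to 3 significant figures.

6.28 × 10⁷ m

2GMr/d³ = a_tidal  ⇒  d = (2GMr / a_tidal)^(1/3)
d = (2 × 6.674×10⁻¹¹ × (5.97 × 10²⁴) × (5.26 × 10⁵) / (0.00169))^(1/3)
  = 6.28 × 10⁷ m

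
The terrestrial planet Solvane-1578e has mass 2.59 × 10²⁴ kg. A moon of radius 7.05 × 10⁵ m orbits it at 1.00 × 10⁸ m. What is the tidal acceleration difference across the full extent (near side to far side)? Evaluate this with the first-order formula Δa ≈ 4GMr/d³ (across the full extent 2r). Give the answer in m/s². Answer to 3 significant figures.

4.87 × 10⁻⁴ m/s²

Δg = 4GMr/d³
   = 4 × (6.674 × 10⁻¹¹) × (2.59 × 10²⁴) × (7.05 × 10⁵) / (1.00 × 10⁸)³
   = 4.87 × 10⁻⁴ m/s²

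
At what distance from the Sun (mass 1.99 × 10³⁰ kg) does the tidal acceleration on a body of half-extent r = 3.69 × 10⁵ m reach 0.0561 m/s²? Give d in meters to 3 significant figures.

2GMr/d³ = a_tidal  ⇒  d = (2GMr / a_tidal)^(1/3)
d = (2 × 6.674×10⁻¹¹ × (1.99 × 10³⁰) × (3.69 × 10⁵) / (0.0561))^(1/3)
  = 1.20 × 10⁹ m

1.20 × 10⁹ m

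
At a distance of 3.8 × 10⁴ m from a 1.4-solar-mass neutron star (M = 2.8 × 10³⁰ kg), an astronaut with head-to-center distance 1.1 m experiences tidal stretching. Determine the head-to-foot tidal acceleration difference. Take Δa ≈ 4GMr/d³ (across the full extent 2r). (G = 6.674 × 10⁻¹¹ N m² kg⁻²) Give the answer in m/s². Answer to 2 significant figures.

1.5 × 10⁷ m/s²

Δa = 4GMr/d³
   = 4 × (6.674 × 10⁻¹¹) × (2.8 × 10³⁰) × (1.1) / (3.8 × 10⁴)³
   = 1.5 × 10⁷ m/s²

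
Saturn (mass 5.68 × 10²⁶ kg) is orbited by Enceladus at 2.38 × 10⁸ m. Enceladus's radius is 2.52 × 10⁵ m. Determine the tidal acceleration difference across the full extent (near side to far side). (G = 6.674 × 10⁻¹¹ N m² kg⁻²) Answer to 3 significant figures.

Δa = 4GMr/d³
   = 4 × (6.674 × 10⁻¹¹) × (5.68 × 10²⁶) × (2.52 × 10⁵) / (2.38 × 10⁸)³
   = 2.83 × 10⁻³ m/s²

2.83 × 10⁻³ m/s²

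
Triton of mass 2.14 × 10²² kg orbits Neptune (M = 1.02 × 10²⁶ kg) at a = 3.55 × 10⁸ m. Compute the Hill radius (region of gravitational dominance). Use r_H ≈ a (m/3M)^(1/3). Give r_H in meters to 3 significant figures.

r_H ≈ a (m/3M)^(1/3)
    = (3.55 × 10⁸) × (2.14 × 10²² / (3 × 1.02 × 10²⁶))^(1/3)
    = 1.46 × 10⁷ m

1.46 × 10⁷ m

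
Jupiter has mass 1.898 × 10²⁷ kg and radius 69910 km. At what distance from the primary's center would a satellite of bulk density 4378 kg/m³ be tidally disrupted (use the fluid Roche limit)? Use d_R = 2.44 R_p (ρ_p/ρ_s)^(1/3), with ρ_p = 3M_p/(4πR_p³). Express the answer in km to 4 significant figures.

ρ_p = 3M_p/(4πR_p³) = 3 × (1.898 × 10²⁷) / (4π × (6.991 × 10⁷ m)³) = 1326 kg/m³
d_R = 2.44 × 69910 km × (1326/4378)^(1/3)
    = 1.146 × 10⁵ km

1.146 × 10⁵ km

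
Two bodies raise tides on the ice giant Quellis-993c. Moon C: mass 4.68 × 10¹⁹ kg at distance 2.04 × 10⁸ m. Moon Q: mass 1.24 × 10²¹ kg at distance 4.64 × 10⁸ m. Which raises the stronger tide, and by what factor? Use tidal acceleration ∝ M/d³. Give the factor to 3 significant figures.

Tidal acceleration ∝ M/d³, so compare M/d³ for each.
Moon C: (4.68 × 10¹⁹) / (2.04 × 10⁸)³ = 5.513 × 10⁻⁶
Moon Q: (1.24 × 10²¹) / (4.64 × 10⁸)³ = 1.241 × 10⁻⁵
Ratio (larger/smaller) = 2.25

Moon Q, by a factor of ≈ 2.25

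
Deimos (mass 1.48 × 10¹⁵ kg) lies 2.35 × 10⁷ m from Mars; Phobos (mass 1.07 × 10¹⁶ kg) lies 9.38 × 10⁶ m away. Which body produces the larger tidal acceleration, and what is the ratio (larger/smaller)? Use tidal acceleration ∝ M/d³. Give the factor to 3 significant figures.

Phobos, by a factor of ≈ 114

Tidal stretch scales as M/d³; compute that for each body.
Deimos: (1.48 × 10¹⁵) / (2.35 × 10⁷)³ = 1.140 × 10⁻⁷
Phobos: (1.07 × 10¹⁶) / (9.38 × 10⁶)³ = 1.297 × 10⁻⁵
Ratio (larger/smaller) = 114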